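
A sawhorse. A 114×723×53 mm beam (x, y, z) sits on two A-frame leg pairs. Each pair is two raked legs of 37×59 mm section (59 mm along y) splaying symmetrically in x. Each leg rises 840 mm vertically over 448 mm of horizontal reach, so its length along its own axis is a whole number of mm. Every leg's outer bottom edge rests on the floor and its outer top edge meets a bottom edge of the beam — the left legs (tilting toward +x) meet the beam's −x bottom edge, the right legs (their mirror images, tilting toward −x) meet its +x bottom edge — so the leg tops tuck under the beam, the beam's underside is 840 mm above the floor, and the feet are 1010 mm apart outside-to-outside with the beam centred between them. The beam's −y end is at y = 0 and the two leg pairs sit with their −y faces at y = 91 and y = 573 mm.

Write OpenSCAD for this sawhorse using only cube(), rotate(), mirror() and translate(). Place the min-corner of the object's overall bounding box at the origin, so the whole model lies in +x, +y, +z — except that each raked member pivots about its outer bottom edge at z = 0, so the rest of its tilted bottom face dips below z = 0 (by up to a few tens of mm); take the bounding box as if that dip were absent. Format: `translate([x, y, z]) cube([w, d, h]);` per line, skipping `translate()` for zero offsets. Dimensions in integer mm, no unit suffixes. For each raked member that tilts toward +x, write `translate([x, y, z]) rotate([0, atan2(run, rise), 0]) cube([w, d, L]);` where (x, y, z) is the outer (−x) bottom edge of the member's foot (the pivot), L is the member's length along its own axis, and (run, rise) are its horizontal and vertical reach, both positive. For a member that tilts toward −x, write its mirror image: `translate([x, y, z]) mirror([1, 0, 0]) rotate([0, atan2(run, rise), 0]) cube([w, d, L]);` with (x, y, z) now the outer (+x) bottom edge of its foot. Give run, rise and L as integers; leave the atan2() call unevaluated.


translate([448, 0, 840]) cube([114, 723, 53]);
translate([0, 91, 0]) rotate([0, atan2(448, 840), 0]) cube([37, 59, 952]);
translate([1010, 91, 0]) mirror([1, 0, 0]) rotate([0, atan2(448, 840), 0]) cube([37, 59, 952]);
translate([0, 573, 0]) rotate([0, atan2(448, 840), 0]) cube([37, 59, 952]);
translate([1010, 573, 0]) mirror([1, 0, 0]) rotate([0, atan2(448, 840), 0]) cube([37, 59, 952]);


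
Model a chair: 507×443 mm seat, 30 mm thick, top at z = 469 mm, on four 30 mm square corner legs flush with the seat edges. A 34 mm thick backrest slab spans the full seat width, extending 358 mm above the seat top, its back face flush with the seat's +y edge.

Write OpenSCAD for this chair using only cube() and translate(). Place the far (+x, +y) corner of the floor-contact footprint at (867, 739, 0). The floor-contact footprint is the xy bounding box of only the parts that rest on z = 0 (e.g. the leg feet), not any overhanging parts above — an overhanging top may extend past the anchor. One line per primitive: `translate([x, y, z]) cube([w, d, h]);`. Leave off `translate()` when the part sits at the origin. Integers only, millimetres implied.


// leg_h = 469 - 30 = 439
translate([360, 296, 439]) cube([507, 443, 30]);
translate([360, 296, 0]) cube([30, 30, 439]);
translate([837, 296, 0]) cube([30, 30, 439]);
translate([360, 709, 0]) cube([30, 30, 439]);
translate([837, 709, 0]) cube([30, 30, 439]);
translate([360, 705, 469]) cube([507, 34, 358]);


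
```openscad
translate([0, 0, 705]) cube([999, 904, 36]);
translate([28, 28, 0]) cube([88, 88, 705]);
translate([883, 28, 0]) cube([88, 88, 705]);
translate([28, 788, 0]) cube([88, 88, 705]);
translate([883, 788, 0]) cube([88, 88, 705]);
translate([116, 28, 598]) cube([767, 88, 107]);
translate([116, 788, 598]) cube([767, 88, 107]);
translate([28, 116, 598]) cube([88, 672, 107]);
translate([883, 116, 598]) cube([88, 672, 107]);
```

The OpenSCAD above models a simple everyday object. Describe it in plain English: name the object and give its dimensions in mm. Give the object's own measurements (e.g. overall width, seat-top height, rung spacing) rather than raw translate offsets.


A table: top 999 mm (x) × 904 mm (y), 36 mm thick, upper face at z = 741 mm, on four 88×88 mm square legs, each inset 28 mm from the nearest pair of top edges from z = 0 to the bottom of the top. Four apron rails, 88 mm thick and 107 mm tall, run between adjacent legs with their top edges flush with the underside of the top and their outer faces flush with the legs' outer faces.


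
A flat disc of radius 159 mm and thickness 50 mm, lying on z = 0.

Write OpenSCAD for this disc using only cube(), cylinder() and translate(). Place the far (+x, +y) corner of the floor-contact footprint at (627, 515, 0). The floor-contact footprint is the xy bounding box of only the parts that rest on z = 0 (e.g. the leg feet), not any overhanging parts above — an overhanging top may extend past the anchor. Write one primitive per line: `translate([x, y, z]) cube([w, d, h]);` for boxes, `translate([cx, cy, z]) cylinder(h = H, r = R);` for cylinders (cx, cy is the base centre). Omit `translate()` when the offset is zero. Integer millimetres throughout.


translate([468, 356, 0]) cylinder(h = 50, r = 159);


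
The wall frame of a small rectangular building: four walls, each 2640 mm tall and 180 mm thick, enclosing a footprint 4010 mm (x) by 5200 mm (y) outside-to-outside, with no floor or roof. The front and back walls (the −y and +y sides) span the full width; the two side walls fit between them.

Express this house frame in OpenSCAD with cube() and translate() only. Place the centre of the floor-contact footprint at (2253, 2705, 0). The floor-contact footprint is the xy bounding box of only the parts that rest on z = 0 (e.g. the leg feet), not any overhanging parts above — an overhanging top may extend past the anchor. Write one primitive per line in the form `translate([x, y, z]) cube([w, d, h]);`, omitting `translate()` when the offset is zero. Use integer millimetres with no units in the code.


translate([248, 105, 0]) cube([4010, 180, 2640]);
translate([248, 5125, 0]) cube([4010, 180, 2640]);
translate([248, 285, 0]) cube([180, 4840, 2640]);
translate([4078, 285, 0]) cube([180, 4840, 2640]);


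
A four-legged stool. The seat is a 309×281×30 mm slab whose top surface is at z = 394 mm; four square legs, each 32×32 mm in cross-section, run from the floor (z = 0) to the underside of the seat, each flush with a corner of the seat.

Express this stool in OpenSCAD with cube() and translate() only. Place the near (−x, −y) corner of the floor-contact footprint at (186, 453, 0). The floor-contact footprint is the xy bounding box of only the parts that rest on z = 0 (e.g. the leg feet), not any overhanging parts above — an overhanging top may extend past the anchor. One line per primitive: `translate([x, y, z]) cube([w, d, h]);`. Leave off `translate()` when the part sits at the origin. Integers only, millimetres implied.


translate([186, 453, 364]) cube([309, 281, 30]);
translate([186, 453, 0]) cube([32, 32, 364]);
translate([463, 453, 0]) cube([32, 32, 364]);
translate([186, 702, 0]) cube([32, 32, 364]);
translate([463, 702, 0]) cube([32, 32, 364]);


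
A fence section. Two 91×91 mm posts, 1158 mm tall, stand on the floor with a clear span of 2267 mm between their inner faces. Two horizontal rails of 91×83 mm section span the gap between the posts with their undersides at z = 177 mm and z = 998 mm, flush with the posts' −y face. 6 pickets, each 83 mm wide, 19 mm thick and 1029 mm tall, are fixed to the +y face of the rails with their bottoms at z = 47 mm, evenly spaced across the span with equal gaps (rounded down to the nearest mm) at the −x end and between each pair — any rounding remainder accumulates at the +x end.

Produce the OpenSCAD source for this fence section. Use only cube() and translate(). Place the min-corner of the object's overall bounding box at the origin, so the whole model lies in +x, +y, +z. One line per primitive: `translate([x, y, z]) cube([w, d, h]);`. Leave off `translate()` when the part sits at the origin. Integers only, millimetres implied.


cube([91, 91, 1158]);
translate([2358, 0, 0]) cube([91, 91, 1158]);
translate([91, 0, 177]) cube([2267, 91, 83]);
translate([91, 0, 998]) cube([2267, 91, 83]);
translate([343, 91, 47]) cube([83, 19, 1029]);
translate([678, 91, 47]) cube([83, 19, 1029]);
translate([1013, 91, 47]) cube([83, 19, 1029]);
translate([1348, 91, 47]) cube([83, 19, 1029]);
translate([1683, 91, 47]) cube([83, 19, 1029]);
translate([2018, 91, 47]) cube([83, 19, 1029]);


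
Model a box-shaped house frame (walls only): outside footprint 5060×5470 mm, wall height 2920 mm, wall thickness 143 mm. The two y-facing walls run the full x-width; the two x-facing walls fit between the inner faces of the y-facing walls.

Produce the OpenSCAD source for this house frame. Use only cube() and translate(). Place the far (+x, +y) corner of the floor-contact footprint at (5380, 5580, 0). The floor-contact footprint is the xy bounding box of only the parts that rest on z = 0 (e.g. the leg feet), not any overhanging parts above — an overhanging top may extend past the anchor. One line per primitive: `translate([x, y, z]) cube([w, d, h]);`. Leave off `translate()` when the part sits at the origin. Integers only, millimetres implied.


translate([320, 110, 0]) cube([5060, 143, 2920]);
translate([320, 5437, 0]) cube([5060, 143, 2920]);
translate([320, 253, 0]) cube([143, 5184, 2920]);
translate([5237, 253, 0]) cube([143, 5184, 2920]);


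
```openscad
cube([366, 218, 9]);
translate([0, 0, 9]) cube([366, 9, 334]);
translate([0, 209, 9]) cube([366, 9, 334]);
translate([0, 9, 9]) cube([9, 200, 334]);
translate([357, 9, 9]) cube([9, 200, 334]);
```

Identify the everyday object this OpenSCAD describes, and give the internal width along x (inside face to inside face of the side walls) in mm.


An open box. The internal width is 348 mm.

A 366×218 base slab with four walls standing on it — an open box. The base is 366 mm wide and the walls are 9 mm thick, so the internal width is 366 − 2 × 9 = 348 mm.


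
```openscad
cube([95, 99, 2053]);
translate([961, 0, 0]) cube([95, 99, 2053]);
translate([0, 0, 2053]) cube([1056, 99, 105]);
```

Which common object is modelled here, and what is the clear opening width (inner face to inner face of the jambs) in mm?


A door frame. The clear opening width is 866 mm.

Two 2053 mm tall posts with a header on top — a door frame. The left jamb is 95 mm wide at x = 0; the right jamb starts at x = 961. The clear opening is 961 − 95 = 866 mm.


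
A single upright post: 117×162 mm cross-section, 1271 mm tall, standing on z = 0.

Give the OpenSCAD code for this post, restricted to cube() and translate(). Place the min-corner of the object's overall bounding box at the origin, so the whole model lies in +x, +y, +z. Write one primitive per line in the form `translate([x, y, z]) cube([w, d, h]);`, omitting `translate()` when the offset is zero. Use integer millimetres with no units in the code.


cube([117, 162, 1271]);


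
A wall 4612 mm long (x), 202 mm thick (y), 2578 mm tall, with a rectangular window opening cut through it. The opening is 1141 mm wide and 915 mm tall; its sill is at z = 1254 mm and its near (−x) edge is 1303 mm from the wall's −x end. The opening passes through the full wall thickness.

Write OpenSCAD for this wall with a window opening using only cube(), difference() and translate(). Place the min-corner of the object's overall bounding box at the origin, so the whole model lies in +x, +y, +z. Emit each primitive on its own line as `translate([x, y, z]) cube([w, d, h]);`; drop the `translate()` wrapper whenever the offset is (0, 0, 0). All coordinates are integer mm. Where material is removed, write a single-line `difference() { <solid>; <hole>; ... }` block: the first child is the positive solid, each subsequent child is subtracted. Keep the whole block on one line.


difference() { cube([4612, 202, 2578]); translate([1303, 0, 1254]) cube([1141, 202, 915]); }


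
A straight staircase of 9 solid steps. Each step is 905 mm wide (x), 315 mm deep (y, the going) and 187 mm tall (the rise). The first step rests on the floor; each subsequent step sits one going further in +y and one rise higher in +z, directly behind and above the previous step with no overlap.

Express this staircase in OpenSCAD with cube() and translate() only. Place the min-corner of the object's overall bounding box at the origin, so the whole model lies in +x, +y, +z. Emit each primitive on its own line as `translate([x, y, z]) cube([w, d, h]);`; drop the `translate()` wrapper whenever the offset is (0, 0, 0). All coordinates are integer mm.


cube([905, 315, 187]);
translate([0, 315, 187]) cube([905, 315, 187]);
translate([0, 630, 374]) cube([905, 315, 187]);
translate([0, 945, 561]) cube([905, 315, 187]);
translate([0, 1260, 748]) cube([905, 315, 187]);
translate([0, 1575, 935]) cube([905, 315, 187]);
translate([0, 1890, 1122]) cube([905, 315, 187]);
translate([0, 2205, 1309]) cube([905, 315, 187]);
translate([0, 2520, 1496]) cube([905, 315, 187]);


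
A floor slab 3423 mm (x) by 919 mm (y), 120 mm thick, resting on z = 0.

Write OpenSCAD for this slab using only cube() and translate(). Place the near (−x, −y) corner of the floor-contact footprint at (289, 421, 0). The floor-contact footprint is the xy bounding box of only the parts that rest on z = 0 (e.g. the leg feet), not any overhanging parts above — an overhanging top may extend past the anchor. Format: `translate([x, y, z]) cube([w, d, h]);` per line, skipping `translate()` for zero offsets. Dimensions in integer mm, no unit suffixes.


translate([289, 421, 0]) cube([3423, 919, 120]);


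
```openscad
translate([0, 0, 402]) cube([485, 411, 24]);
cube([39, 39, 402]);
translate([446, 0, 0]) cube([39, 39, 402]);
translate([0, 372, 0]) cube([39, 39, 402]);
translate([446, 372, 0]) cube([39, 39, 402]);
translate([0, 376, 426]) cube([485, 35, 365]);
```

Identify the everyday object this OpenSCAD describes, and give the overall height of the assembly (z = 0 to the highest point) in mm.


A chair. The overall height is 791 mm.

A slab on four corner posts with a tall panel at the back — a chair. The seat slab sits at z = 402 with thickness 24, and the 365 mm backrest starts at the seat top, so the overall height is 402 + 24 + 365 = 791 mm.


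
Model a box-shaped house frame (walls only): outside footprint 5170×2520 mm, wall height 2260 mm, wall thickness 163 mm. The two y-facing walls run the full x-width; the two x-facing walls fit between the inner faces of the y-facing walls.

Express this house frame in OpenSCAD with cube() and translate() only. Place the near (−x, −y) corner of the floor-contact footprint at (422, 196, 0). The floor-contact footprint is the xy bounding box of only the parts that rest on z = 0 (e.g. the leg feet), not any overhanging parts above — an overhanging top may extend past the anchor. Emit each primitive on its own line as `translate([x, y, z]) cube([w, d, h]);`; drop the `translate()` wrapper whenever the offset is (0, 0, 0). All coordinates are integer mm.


translate([422, 196, 0]) cube([5170, 163, 2260]);
translate([422, 2553, 0]) cube([5170, 163, 2260]);
translate([422, 359, 0]) cube([163, 2194, 2260]);
translate([5429, 359, 0]) cube([163, 2194, 2260]);


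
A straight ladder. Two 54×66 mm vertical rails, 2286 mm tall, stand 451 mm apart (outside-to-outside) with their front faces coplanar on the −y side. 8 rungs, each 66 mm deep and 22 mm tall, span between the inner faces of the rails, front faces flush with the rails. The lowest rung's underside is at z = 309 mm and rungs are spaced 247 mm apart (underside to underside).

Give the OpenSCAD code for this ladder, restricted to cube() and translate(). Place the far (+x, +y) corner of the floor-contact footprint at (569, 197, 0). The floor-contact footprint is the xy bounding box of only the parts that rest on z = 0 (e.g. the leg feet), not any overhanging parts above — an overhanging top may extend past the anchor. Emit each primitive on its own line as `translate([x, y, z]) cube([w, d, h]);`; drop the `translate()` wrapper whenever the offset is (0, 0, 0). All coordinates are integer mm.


translate([118, 131, 0]) cube([54, 66, 2286]);
translate([515, 131, 0]) cube([54, 66, 2286]);
translate([172, 131, 309]) cube([343, 66, 22]);
translate([172, 131, 556]) cube([343, 66, 22]);
translate([172, 131, 803]) cube([343, 66, 22]);
translate([172, 131, 1050]) cube([343, 66, 22]);
translate([172, 131, 1297]) cube([343, 66, 22]);
translate([172, 131, 1544]) cube([343, 66, 22]);
translate([172, 131, 1791]) cube([343, 66, 22]);
translate([172, 131, 2038]) cube([343, 66, 22]);


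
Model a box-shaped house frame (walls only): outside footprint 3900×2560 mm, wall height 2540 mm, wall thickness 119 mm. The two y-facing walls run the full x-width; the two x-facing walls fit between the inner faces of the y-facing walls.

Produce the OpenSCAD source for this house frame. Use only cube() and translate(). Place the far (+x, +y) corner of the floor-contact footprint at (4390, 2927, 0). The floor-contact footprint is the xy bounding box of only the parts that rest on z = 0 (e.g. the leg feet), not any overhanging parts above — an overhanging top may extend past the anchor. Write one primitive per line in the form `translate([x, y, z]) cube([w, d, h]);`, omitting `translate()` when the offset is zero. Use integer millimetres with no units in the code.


translate([490, 367, 0]) cube([3900, 119, 2540]);
translate([490, 2808, 0]) cube([3900, 119, 2540]);
translate([490, 486, 0]) cube([119, 2322, 2540]);
translate([4271, 486, 0]) cube([119, 2322, 2540]);


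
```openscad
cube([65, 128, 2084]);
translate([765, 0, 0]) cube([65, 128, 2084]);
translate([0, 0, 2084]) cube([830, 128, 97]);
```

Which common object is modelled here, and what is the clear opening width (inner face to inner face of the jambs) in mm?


A door frame. The clear opening width is 700 mm.

Two 2084 mm tall posts with a header on top — a door frame. The left jamb is 65 mm wide at x = 0; the right jamb starts at x = 765. The clear opening is 765 − 65 = 700 mm.


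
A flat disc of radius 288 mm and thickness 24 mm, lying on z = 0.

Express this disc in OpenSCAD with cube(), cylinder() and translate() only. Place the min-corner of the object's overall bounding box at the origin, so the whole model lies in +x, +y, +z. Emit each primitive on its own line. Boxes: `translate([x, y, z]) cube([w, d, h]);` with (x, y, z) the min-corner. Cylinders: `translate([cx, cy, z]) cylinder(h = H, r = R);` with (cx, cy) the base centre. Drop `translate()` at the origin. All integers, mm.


translate([288, 288, 0]) cylinder(h = 24, r = 288);


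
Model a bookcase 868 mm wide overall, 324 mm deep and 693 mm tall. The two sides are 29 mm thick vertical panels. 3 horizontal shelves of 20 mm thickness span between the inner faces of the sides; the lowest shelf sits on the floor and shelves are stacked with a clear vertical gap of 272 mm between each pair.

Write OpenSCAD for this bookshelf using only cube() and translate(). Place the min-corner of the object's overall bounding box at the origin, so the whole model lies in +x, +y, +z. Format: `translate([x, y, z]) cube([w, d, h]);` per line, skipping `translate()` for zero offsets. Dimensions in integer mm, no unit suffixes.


cube([29, 324, 693]);
translate([839, 0, 0]) cube([29, 324, 693]);
translate([29, 0, 0]) cube([810, 324, 20]);
translate([29, 0, 292]) cube([810, 324, 20]);
translate([29, 0, 584]) cube([810, 324, 20]);


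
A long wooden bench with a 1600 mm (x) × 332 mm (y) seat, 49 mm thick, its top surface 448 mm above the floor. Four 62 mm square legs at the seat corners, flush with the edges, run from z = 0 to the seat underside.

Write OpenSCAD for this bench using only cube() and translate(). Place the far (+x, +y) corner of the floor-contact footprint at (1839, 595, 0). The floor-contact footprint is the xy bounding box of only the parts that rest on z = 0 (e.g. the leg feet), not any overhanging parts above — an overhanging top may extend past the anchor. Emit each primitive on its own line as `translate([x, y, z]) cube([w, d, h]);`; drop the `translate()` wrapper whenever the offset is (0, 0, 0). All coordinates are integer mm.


translate([239, 263, 399]) cube([1600, 332, 49]);
translate([239, 263, 0]) cube([62, 62, 399]);
translate([239, 533, 0]) cube([62, 62, 399]);
translate([1777, 263, 0]) cube([62, 62, 399]);
translate([1777, 533, 0]) cube([62, 62, 399]);


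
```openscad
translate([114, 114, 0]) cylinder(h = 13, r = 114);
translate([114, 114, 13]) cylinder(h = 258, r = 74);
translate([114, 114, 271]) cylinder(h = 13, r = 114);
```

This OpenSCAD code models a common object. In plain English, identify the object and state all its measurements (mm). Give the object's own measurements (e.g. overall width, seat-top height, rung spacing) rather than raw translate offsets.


A spool: two coaxial disc flanges of radius 114 mm and thickness 13 mm, joined by a core cylinder of radius 74 mm and height 258 mm. The lower flange rests on z = 0 and the three cylinders share a vertical axis.


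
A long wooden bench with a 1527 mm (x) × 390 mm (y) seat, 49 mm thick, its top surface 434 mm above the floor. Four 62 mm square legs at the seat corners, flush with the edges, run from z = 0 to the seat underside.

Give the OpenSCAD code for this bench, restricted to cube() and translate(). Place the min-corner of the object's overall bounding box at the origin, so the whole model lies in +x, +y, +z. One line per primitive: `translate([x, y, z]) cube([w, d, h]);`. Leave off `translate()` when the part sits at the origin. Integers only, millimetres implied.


// leg_h = 434 − 49 = 385
translate([0, 0, 385]) cube([1527, 390, 49]);
cube([62, 62, 385]);
translate([0, 328, 0]) cube([62, 62, 385]);
translate([1465, 0, 0]) cube([62, 62, 385]);
translate([1465, 328, 0]) cube([62, 62, 385]);


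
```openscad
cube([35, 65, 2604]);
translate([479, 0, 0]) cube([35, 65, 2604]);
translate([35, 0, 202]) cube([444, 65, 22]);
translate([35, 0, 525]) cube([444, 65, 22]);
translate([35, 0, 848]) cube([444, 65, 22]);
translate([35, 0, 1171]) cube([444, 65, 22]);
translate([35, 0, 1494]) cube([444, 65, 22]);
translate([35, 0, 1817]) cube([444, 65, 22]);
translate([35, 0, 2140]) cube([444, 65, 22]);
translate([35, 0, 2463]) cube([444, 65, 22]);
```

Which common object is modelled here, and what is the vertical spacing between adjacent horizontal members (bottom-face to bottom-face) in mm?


A ladder. The rung spacing is 323 mm.

Two tall 35×65 posts with 8 short bars between them — a ladder. Adjacent rungs sit at z = 202 and z = 525, so the spacing is 525 − 202 = 323 mm.


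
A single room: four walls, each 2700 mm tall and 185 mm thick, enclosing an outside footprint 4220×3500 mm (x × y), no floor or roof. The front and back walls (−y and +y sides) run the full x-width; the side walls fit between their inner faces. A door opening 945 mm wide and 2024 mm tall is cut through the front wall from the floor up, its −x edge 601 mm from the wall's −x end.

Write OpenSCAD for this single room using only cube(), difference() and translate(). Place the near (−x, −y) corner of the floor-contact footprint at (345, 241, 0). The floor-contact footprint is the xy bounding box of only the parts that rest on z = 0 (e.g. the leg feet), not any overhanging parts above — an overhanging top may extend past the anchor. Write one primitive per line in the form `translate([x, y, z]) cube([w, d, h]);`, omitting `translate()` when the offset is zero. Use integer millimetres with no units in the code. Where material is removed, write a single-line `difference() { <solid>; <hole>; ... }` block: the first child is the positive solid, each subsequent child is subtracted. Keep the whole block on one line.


difference() { translate([345, 241, 0]) cube([4220, 185, 2700]); translate([946, 241, 0]) cube([945, 185, 2024]); }
translate([345, 3556, 0]) cube([4220, 185, 2700]);
translate([345, 426, 0]) cube([185, 3130, 2700]);
translate([4380, 426, 0]) cube([185, 3130, 2700]);


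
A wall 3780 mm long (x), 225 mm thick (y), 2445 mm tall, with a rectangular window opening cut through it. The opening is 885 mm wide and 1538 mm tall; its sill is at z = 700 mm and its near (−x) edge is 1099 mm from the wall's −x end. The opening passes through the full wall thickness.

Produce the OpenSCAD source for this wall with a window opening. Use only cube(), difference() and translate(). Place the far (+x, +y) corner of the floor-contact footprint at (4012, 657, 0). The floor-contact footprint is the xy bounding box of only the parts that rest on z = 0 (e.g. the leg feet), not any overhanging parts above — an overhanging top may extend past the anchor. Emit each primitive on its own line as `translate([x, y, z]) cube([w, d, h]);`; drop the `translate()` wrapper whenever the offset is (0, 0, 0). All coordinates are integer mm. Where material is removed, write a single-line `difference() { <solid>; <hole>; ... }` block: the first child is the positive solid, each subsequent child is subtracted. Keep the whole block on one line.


difference() { translate([232, 432, 0]) cube([3780, 225, 2445]); translate([1331, 432, 700]) cube([885, 225, 1538]); }


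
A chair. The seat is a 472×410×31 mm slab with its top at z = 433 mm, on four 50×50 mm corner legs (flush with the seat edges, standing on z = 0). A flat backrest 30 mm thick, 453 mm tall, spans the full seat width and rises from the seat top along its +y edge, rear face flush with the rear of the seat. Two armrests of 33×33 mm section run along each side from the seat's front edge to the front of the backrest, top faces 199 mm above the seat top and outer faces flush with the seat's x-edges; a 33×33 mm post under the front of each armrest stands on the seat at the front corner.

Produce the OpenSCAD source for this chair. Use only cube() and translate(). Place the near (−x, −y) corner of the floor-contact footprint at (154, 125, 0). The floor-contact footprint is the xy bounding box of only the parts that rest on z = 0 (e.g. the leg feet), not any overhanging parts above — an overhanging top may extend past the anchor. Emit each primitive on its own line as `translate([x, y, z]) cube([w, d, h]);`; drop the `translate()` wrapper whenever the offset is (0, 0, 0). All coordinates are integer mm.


translate([154, 125, 402]) cube([472, 410, 31]);
translate([154, 125, 0]) cube([50, 50, 402]);
translate([576, 125, 0]) cube([50, 50, 402]);
translate([154, 485, 0]) cube([50, 50, 402]);
translate([576, 485, 0]) cube([50, 50, 402]);
translate([154, 505, 433]) cube([472, 30, 453]);
translate([154, 125, 599]) cube([33, 380, 33]);
translate([593, 125, 599]) cube([33, 380, 33]);
translate([154, 125, 433]) cube([33, 33, 166]);
translate([593, 125, 433]) cube([33, 33, 166]);


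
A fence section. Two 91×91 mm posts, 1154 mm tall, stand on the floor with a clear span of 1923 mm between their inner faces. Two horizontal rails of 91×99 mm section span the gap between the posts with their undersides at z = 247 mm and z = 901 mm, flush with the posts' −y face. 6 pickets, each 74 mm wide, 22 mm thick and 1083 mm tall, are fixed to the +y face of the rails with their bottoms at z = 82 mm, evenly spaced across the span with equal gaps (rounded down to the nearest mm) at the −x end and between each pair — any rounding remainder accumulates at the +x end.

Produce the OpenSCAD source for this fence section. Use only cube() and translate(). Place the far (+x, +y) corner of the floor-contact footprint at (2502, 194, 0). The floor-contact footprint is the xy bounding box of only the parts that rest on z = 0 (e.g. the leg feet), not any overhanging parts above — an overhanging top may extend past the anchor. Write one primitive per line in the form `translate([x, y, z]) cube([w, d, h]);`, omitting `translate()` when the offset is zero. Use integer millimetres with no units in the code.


translate([397, 103, 0]) cube([91, 91, 1154]);
translate([2411, 103, 0]) cube([91, 91, 1154]);
translate([488, 103, 247]) cube([1923, 91, 99]);
translate([488, 103, 901]) cube([1923, 91, 99]);
translate([699, 194, 82]) cube([74, 22, 1083]);
translate([984, 194, 82]) cube([74, 22, 1083]);
translate([1269, 194, 82]) cube([74, 22, 1083]);
translate([1554, 194, 82]) cube([74, 22, 1083]);
translate([1839, 194, 82]) cube([74, 22, 1083]);
translate([2124, 194, 82]) cube([74, 22, 1083]);


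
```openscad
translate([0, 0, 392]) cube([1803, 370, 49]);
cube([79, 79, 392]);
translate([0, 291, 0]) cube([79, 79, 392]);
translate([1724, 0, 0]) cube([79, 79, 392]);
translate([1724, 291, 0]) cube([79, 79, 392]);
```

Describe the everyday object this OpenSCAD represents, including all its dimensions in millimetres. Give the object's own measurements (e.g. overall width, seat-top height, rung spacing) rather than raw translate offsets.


A bench: a 1803×370 mm seat slab, 49 mm thick, top at z = 441 mm, on four 79×79 mm square legs flush with the seat corners and standing on z = 0.


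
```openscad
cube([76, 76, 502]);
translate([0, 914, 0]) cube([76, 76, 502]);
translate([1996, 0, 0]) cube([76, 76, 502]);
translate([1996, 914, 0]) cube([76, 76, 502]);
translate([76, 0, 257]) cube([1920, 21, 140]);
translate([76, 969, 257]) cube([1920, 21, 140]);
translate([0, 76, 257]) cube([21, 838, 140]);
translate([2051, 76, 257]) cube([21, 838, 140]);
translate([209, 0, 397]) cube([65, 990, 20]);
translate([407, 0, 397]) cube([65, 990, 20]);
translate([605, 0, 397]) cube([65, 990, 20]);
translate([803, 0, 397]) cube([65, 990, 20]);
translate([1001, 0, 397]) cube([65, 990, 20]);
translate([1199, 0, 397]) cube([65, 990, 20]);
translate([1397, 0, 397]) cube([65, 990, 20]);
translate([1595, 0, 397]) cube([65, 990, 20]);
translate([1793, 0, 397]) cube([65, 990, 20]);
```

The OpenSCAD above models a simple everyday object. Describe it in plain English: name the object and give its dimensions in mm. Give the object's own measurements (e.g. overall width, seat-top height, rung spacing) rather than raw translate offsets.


A bed frame 2072 mm long (x) by 990 mm wide (y). Four 76×76 mm corner posts, 502 mm tall, at the corners of the footprint. Four rails of 21 mm thickness and 140 mm height run between adjacent posts with their undersides at z = 257 mm, their outer faces flush with the outside of the frame (the two x-running rails run between the posts' inner faces; the two y-running rails run between the posts' inner faces). 9 slats, each 65 mm wide (x) and 20 mm thick, lie across the top of the two x-running rails, running the full 990 mm width of the frame in y; along x they sit between the end posts with a 133 mm gap after the −x posts and between neighbouring slats, leaving 138 mm before the +x posts.


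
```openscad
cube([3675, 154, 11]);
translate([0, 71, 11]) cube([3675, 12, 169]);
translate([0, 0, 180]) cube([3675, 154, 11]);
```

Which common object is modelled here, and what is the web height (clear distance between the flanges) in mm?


An I-beam. The web height is 169 mm.

Two wide flanges with a thin centred web — an I-beam. Overall 191 mm minus two 11 mm flanges gives a web of 191 − 2·11 = 169 mm.


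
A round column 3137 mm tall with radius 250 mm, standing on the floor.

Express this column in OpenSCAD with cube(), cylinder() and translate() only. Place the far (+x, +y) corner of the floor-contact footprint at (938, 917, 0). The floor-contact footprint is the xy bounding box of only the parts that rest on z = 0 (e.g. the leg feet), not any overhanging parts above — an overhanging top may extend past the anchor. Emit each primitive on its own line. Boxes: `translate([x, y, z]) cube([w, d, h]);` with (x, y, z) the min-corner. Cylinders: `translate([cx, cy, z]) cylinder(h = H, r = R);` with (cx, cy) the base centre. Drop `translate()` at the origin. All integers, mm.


translate([688, 667, 0]) cylinder(h = 3137, r = 250);


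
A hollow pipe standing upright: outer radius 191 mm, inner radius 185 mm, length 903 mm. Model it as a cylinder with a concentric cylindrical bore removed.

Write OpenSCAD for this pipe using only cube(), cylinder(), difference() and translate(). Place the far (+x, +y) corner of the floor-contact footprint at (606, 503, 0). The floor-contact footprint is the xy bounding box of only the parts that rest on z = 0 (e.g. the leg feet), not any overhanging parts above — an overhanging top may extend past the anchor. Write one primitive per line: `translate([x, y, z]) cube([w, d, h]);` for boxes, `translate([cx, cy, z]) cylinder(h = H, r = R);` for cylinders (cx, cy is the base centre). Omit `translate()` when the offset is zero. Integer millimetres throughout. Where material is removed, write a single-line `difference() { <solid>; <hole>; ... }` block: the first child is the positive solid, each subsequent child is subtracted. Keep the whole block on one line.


difference() { translate([415, 312, 0]) cylinder(h = 903, r = 191); translate([415, 312, 0]) cylinder(h = 903, r = 185); }


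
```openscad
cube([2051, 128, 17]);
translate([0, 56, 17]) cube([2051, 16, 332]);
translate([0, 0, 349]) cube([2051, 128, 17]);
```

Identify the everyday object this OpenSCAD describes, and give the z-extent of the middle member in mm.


An I-beam. The web height is 332 mm.

Two wide flanges with a thin centred web — an I-beam. Overall 366 mm minus two 17 mm flanges gives a web of 366 − 2·17 = 332 mm.


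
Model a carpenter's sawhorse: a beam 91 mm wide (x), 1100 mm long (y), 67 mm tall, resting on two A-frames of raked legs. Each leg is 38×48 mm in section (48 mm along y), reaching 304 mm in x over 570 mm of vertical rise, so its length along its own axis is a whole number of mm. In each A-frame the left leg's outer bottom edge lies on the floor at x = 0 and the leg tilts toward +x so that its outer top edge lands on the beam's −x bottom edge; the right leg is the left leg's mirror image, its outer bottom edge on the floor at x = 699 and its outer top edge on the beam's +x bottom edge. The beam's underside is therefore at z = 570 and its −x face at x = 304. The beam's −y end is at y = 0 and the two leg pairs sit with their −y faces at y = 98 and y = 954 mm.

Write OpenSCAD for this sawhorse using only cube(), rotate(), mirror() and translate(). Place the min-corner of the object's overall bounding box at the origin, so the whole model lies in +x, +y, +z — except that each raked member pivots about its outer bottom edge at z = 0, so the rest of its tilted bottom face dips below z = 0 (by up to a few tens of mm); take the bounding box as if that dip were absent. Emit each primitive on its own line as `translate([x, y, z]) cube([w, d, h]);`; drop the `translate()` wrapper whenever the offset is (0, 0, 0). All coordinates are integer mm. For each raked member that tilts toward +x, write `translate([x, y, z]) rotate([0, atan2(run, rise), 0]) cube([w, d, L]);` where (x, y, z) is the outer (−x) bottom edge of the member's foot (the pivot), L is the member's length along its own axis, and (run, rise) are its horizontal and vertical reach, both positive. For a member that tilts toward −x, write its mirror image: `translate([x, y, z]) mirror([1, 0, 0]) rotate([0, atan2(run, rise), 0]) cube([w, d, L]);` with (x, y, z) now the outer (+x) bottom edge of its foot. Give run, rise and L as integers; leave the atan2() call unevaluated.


translate([304, 0, 570]) cube([91, 1100, 67]);
translate([0, 98, 0]) rotate([0, atan2(304, 570), 0]) cube([38, 48, 646]);
translate([699, 98, 0]) mirror([1, 0, 0]) rotate([0, atan2(304, 570), 0]) cube([38, 48, 646]);
translate([0, 954, 0]) rotate([0, atan2(304, 570), 0]) cube([38, 48, 646]);
translate([699, 954, 0]) mirror([1, 0, 0]) rotate([0, atan2(304, 570), 0]) cube([38, 48, 646]);


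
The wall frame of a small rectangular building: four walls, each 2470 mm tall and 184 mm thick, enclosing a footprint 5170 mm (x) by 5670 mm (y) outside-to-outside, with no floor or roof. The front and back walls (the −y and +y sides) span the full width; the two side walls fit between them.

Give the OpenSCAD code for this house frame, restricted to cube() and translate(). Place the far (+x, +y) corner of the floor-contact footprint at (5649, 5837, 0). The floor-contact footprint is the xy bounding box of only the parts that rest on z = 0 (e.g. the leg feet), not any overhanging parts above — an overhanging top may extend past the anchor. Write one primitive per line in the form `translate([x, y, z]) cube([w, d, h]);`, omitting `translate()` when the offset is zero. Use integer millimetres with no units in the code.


translate([479, 167, 0]) cube([5170, 184, 2470]);
translate([479, 5653, 0]) cube([5170, 184, 2470]);
translate([479, 351, 0]) cube([184, 5302, 2470]);
translate([5465, 351, 0]) cube([184, 5302, 2470]);


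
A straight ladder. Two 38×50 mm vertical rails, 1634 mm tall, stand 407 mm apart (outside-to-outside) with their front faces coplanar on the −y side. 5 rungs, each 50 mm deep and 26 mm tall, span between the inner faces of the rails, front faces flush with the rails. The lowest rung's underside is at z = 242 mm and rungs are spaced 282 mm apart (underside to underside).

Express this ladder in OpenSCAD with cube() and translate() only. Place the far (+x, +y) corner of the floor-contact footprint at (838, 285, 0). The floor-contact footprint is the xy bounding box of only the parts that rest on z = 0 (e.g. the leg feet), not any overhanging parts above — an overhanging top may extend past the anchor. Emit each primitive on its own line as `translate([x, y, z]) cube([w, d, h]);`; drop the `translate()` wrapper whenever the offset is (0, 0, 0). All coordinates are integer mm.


translate([431, 235, 0]) cube([38, 50, 1634]);
translate([800, 235, 0]) cube([38, 50, 1634]);
translate([469, 235, 242]) cube([331, 50, 26]);
translate([469, 235, 524]) cube([331, 50, 26]);
translate([469, 235, 806]) cube([331, 50, 26]);
translate([469, 235, 1088]) cube([331, 50, 26]);
translate([469, 235, 1370]) cube([331, 50, 26]);


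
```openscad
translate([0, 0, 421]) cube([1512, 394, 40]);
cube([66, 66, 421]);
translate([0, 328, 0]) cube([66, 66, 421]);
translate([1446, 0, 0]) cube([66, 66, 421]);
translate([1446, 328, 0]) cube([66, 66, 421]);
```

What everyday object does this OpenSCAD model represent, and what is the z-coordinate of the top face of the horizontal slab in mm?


A bench. The seat-top height is 461 mm.

A long slab on four corner posts — a bench. The slab sits at z = 421 with thickness 40, so the top is 421 + 40 = 461 mm.


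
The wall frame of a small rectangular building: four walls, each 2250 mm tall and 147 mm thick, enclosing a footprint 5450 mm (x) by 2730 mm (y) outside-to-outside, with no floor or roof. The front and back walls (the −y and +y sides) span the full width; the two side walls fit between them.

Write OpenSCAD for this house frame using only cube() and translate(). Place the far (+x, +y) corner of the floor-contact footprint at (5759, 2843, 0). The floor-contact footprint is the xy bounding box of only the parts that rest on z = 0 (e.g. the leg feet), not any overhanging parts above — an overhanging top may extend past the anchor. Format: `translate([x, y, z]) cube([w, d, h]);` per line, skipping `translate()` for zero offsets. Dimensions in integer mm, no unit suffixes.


translate([309, 113, 0]) cube([5450, 147, 2250]);
translate([309, 2696, 0]) cube([5450, 147, 2250]);
translate([309, 260, 0]) cube([147, 2436, 2250]);
translate([5612, 260, 0]) cube([147, 2436, 2250]);


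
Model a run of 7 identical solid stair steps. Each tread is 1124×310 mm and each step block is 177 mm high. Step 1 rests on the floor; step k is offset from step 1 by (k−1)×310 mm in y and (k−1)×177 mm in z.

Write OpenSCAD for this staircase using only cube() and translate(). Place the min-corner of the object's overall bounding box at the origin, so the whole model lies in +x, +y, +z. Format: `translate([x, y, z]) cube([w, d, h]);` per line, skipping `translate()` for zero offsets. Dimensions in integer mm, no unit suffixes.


cube([1124, 310, 177]);
translate([0, 310, 177]) cube([1124, 310, 177]);
translate([0, 620, 354]) cube([1124, 310, 177]);
translate([0, 930, 531]) cube([1124, 310, 177]);
translate([0, 1240, 708]) cube([1124, 310, 177]);
translate([0, 1550, 885]) cube([1124, 310, 177]);
translate([0, 1860, 1062]) cube([1124, 310, 177]);
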